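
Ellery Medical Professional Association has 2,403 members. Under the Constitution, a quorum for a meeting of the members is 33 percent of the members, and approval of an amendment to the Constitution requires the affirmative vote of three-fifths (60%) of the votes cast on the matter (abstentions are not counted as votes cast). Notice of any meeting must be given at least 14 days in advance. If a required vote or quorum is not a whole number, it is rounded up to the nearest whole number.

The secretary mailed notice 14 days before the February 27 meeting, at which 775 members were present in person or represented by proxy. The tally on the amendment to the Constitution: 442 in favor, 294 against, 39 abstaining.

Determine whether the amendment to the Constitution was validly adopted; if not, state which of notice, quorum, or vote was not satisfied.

Invalid — quorum requirement not satisfied.

Notice: 14 days given; 14 required. Satisfied.
Quorum: 33% of 2,403 = 792.99, rounded up to 793; 775 present. Not satisfied.
Vote: requires three-fifths of the votes cast (775 − 39 abstaining = 736); 3/5 of 736 = 441.60, rounded up to 442, so 442 needed; 442 in favor. Satisfied.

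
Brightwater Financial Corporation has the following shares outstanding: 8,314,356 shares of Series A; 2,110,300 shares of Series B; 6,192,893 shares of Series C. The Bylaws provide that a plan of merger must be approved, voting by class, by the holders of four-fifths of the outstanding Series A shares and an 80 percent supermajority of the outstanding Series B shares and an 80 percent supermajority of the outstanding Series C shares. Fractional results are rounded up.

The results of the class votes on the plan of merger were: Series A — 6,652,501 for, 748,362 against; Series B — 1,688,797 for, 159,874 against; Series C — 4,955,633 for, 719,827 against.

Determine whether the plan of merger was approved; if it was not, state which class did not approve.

Approved — every class gave the required vote.

Series A: 4/5 of 8314356 = 6651484.80, rounded up to 6651485; 6,651,485 required, 6,652,501 in favor — approved.
Series B: 4/5 of 2110300 = 1688240; 1,688,240 required, 1,688,797 in favor — approved.
Series C: 4/5 of 6192893 = 4954314.40, rounded up to 4954315; 4,954,315 required, 4,955,633 in favor — approved.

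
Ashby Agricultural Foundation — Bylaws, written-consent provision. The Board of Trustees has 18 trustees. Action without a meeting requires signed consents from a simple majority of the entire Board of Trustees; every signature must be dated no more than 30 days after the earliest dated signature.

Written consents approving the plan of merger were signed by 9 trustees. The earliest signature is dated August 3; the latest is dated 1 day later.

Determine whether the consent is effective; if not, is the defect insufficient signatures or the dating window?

Not effective — insufficient signatures.

Signatures required: a simple majority of 18 — a majority of 18 is 10, so 10 needed; 9 signed. Insufficient.
Dating window: the latest signature is 1 day after the earliest; the limit is 30 days. Within the window.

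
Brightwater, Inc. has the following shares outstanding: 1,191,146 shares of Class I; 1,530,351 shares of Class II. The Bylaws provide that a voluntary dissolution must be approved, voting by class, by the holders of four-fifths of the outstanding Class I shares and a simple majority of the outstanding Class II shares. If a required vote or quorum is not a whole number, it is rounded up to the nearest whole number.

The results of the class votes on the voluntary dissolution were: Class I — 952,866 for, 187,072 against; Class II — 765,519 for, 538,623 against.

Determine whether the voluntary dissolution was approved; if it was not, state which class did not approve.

Not approved — the Class I shares did not give the required vote.

Class I: 4/5 of 1191146 = 952916.80, rounded up to 952917; 952,917 required, 952,866 in favor — not approved.
Class II: a majority of 1530351 is 765176; 765,176 required, 765,519 in favor — approved.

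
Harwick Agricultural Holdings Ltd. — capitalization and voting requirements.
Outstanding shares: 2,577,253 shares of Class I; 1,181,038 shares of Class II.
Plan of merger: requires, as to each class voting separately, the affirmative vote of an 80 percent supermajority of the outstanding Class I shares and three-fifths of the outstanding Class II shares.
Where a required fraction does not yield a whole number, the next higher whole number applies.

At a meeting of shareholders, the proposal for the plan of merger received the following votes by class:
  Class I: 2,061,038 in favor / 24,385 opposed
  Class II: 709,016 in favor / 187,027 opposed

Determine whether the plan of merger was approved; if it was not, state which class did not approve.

Class I: 4/5 of 2577253 = 2061802.40, rounded up to 2061803; 2,061,803 required, 2,061,038 in favor — not approved.
Class II: 3/5 of 1181038 = 708622.80, rounded up to 708623; 708,623 required, 709,016 in favor — approved.

Not approved — the Class I shares did not give the required vote.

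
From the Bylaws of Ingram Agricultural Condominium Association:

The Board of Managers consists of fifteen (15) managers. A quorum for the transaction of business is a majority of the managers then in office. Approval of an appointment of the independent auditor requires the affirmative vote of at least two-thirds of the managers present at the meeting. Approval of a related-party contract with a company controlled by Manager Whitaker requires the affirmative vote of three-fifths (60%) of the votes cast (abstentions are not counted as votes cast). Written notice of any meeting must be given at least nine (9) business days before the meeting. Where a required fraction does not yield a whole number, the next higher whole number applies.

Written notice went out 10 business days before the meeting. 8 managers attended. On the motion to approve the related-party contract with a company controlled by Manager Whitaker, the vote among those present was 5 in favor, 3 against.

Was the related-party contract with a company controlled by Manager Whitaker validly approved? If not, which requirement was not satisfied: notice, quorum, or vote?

Valid — all requirements satisfied.

Notice: 10 business days given; 9 required (10 ≥ 9). Satisfied.
Quorum: 8 present; quorum is 8. Satisfied.
Vote: the related-party contract with a company controlled by Manager Whitaker requires three-fifths of the votes cast (8). 3/5 of 8 = 4.80, rounded up to 5, so 5 affirmative votes are needed; 5 voted in favor. Satisfied.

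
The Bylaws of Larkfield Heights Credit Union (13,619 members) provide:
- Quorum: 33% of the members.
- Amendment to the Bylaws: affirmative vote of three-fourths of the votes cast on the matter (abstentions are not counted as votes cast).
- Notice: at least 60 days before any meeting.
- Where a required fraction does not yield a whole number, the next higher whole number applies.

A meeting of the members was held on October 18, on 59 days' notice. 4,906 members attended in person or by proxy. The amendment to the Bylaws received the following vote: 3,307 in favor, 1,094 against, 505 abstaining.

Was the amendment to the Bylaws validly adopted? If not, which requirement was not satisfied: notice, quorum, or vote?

Invalid — notice requirement not satisfied.

Notice: 59 days given; 60 required. Not satisfied.
Quorum: 33% of 13,619 = 4,494.27, rounded up to 4,495; 4,906 present. Satisfied.
Vote: requires three-fourths of the votes cast (4,906 − 505 abstaining = 4,401); 3/4 of 4401 = 3300.75, rounded up to 3301, so 3,301 needed; 3,307 in favor. Satisfied.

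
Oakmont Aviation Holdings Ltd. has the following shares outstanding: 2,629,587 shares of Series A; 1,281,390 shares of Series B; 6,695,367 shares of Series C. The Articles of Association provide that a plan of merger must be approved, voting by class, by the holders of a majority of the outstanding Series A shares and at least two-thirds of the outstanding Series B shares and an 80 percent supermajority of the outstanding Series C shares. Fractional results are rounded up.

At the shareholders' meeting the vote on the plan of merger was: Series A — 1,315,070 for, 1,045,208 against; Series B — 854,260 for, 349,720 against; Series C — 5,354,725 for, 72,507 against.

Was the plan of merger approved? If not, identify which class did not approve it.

Series A: a majority of 2629587 is 1314794; 1,314,794 required, 1,315,070 in favor — approved.
Series B: 2/3 of 1281390 = 854260; 854,260 required, 854,260 in favor — approved.
Series C: 4/5 of 6695367 = 5356293.60, rounded up to 5356294; 5,356,294 required, 5,354,725 in favor — not approved.

Not approved — the Series C shares did not give the required vote.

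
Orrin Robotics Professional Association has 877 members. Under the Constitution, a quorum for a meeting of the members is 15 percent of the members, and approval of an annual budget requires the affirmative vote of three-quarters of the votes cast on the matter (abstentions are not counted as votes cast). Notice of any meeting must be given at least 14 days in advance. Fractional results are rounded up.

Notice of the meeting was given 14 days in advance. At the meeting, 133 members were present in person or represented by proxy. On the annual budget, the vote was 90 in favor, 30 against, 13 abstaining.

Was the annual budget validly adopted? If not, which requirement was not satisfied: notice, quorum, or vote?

Valid — all requirements satisfied.

Notice: 14 days given; 14 required. Satisfied.
Quorum: 15% of 877 = 131.55, rounded up to 132; 133 present. Satisfied.
Vote: requires three-fourths of the votes cast (133 − 13 abstaining = 120); 3/4 of 120 = 90, so 90 needed; 90 in favor. Satisfied.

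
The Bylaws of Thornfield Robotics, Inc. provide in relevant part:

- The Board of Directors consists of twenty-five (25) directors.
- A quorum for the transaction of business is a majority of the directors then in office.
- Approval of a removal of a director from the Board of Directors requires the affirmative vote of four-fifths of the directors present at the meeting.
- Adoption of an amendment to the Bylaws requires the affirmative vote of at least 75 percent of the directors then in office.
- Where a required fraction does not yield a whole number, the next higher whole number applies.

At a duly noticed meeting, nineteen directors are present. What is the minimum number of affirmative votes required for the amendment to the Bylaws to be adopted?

The amendment to the Bylaws requires three-fourths of the directors then in office (25).
3/4 of 25 = 18.75, rounded up to 19.

19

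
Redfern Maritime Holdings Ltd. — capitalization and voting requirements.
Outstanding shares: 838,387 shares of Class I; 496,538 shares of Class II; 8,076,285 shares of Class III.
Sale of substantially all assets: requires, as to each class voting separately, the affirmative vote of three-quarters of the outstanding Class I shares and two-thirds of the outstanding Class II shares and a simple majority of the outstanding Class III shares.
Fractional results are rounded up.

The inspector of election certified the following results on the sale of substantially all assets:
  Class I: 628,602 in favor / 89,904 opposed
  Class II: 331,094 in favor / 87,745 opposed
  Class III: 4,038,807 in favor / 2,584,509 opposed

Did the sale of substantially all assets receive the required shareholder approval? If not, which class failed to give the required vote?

Class I: 3/4 of 838387 = 628790.25, rounded up to 628791; 628,791 required, 628,602 in favor — not approved.
Class II: 2/3 of 496538 = 331025.33, rounded up to 331026; 331,026 required, 331,094 in favor — approved.
Class III: a majority of 8076285 is 4038143; 4,038,143 required, 4,038,807 in favor — approved.

Not approved — the Class I shares did not give the required vote.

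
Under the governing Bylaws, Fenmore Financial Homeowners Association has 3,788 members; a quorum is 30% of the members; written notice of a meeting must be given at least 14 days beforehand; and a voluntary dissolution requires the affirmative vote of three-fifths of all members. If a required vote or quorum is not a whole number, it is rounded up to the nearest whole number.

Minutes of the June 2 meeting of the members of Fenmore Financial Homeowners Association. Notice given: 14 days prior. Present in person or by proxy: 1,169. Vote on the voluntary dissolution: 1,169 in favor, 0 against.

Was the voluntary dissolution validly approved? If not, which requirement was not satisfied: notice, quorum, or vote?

Invalid — vote requirement not satisfied.

Notice: 14 days given; 14 required. Satisfied.
Quorum: 30% of 3,788 = 1,136.40, rounded up to 1,137; 1,169 present. Satisfied.
Vote: requires three-fifths of all members (3,788); 3/5 of 3788 = 2272.80, rounded up to 2273, so 2,273 needed; 1,169 in favor. Not satisfied.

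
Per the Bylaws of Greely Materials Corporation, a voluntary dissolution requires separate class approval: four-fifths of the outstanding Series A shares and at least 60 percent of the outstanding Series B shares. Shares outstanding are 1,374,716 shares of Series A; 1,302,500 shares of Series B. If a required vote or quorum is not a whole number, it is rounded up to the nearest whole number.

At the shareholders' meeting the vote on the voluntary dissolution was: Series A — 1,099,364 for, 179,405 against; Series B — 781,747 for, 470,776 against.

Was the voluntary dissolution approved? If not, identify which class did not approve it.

Not approved — the Series A shares did not give the required vote.

Series A: 4/5 of 1374716 = 1099772.80, rounded up to 1099773; 1,099,773 required, 1,099,364 in favor — not approved.
Series B: 3/5 of 1302500 = 781500; 781,500 required, 781,747 in favor — approved.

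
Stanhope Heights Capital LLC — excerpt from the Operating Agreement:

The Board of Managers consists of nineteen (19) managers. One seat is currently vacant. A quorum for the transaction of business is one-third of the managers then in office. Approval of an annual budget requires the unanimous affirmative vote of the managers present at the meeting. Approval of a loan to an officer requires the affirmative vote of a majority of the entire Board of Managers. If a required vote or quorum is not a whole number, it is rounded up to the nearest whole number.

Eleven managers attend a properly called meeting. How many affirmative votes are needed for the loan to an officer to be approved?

The loan to an officer requires a majority of the entire Board of Managers (19).
A majority of 19 is 10.

10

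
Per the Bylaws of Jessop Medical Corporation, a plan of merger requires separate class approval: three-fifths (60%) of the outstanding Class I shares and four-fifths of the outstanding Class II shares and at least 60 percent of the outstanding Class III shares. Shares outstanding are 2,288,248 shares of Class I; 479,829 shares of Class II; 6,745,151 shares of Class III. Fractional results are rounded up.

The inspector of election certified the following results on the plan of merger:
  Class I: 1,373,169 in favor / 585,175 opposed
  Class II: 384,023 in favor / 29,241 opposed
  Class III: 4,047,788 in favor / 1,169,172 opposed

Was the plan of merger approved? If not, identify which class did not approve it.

Approved — every class gave the required vote.

Class I: 3/5 of 2288248 = 1372948.80, rounded up to 1372949; 1,372,949 required, 1,373,169 in favor — approved.
Class II: 4/5 of 479829 = 383863.20, rounded up to 383864; 383,864 required, 384,023 in favor — approved.
Class III: 3/5 of 6745151 = 4047090.60, rounded up to 4047091; 4,047,091 required, 4,047,788 in favor — approved.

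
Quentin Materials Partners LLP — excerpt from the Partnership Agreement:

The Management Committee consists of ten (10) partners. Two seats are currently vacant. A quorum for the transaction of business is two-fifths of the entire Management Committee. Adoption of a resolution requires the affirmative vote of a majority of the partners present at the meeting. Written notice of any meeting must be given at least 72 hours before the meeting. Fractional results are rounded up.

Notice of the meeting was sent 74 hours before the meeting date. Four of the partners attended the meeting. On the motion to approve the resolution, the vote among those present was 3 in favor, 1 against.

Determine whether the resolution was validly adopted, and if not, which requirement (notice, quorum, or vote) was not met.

Notice: 74 hours given; 72 required (74 ≥ 72). Satisfied.
Quorum: 4 present; quorum is 4. Satisfied.
Vote: the resolution requires a majority of the partners present (4). A majority of 4 is 3, so 3 affirmative votes are needed; 3 voted in favor. Satisfied.

Valid — all requirements satisfied.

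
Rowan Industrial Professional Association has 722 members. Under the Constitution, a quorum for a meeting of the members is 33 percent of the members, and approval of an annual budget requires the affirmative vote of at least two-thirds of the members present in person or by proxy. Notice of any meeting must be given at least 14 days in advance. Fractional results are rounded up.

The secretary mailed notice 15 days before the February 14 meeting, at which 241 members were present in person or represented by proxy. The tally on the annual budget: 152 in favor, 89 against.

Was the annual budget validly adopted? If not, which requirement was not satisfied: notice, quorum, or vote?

Invalid — vote requirement not satisfied.

Notice: 15 days given; 14 required. Satisfied.
Quorum: 33% of 722 = 238.26, rounded up to 239; 241 present. Satisfied.
Vote: requires two-thirds of those present (241); 2/3 of 241 = 160.67, rounded up to 161, so 161 needed; 152 in favor. Not satisfied.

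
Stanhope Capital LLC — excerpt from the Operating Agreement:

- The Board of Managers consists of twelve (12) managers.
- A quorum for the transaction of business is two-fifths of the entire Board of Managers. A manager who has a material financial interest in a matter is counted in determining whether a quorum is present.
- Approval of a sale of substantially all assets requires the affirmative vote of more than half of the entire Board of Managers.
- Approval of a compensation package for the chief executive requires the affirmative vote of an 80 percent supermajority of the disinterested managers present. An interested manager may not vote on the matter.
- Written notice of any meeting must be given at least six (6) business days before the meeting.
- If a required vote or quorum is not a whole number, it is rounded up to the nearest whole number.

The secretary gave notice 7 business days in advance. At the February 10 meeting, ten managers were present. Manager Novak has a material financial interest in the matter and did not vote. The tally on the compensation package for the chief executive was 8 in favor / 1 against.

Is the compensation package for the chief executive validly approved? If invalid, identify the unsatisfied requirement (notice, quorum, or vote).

Notice: 7 business days given; 6 required (7 ≥ 6). Satisfied.
Quorum: 10 present (interested managers count toward quorum); quorum is 5. Satisfied.
Vote: the compensation package for the chief executive requires four-fifths of the disinterested managers present (10 − 1 = 9). 4/5 of 9 = 7.20, rounded up to 8, so 8 affirmative votes are needed; 8 voted in favor. Satisfied.

Valid — all requirements satisfied.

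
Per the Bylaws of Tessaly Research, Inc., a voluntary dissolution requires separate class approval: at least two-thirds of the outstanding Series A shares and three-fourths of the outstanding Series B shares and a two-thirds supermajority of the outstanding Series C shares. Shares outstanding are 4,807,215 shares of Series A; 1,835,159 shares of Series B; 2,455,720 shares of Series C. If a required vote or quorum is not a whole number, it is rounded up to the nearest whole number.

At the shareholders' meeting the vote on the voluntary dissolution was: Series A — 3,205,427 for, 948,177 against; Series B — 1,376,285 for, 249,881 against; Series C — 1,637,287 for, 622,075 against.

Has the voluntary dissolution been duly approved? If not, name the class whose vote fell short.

Series A: 2/3 of 4807215 = 3204810; 3,204,810 required, 3,205,427 in favor — approved.
Series B: 3/4 of 1835159 = 1376369.25, rounded up to 1376370; 1,376,370 required, 1,376,285 in favor — not approved.
Series C: 2/3 of 2455720 = 1637146.67, rounded up to 1637147; 1,637,147 required, 1,637,287 in favor — approved.

Not approved — the Series B shares did not give the required vote.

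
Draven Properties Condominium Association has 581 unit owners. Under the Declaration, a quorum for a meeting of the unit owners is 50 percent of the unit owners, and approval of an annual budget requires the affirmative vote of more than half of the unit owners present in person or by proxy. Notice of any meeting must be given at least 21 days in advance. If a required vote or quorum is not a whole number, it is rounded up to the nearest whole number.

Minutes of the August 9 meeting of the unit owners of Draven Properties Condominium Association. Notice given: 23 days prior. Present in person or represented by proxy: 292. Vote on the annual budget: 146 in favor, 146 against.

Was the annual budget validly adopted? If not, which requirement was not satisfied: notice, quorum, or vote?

Invalid — vote requirement not satisfied.

Notice: 23 days given; 21 required. Satisfied.
Quorum: 50% of 581 = 290.50, rounded up to 291; 292 present. Satisfied.
Vote: requires a majority of those present (292); a majority of 292 is 147, so 147 needed; 146 in favor. Not satisfied.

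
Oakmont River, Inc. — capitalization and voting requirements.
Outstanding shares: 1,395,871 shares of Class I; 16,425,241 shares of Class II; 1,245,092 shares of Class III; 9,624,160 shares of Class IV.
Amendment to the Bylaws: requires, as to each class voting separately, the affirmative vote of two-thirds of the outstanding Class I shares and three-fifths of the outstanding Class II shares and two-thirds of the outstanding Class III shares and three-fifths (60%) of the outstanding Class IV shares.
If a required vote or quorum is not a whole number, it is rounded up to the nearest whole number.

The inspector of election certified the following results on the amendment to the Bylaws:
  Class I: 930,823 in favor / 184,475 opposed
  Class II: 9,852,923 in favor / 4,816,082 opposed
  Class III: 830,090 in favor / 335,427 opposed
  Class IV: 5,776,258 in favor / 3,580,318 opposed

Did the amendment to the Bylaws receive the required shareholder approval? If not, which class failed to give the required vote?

Not approved — the Class II shares did not give the required vote.

Class I: 2/3 of 1395871 = 930580.67, rounded up to 930581; 930,581 required, 930,823 in favor — approved.
Class II: 3/5 of 16425241 = 9855144.60, rounded up to 9855145; 9,855,145 required, 9,852,923 in favor — not approved.
Class III: 2/3 of 1245092 = 830061.33, rounded up to 830062; 830,062 required, 830,090 in favor — approved.
Class IV: 3/5 of 9624160 = 5774496; 5,774,496 required, 5,776,258 in favor — approved.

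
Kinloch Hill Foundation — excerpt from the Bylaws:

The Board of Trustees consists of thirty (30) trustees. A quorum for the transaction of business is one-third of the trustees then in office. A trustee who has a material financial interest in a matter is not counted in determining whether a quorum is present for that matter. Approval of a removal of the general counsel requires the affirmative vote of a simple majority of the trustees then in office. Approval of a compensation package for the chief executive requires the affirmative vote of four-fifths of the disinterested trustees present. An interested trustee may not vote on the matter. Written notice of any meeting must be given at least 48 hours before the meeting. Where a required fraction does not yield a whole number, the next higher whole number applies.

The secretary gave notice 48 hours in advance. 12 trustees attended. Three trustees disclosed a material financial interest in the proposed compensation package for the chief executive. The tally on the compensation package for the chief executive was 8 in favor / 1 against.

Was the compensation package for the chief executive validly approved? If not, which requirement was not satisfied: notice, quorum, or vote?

Notice: 48 hours given; 48 required (48 ≥ 48). Satisfied.
Quorum: 12 present, but the 3 interested trustees do not count, leaving 9. Quorum is 10. Not satisfied.
Vote: the compensation package for the chief executive requires four-fifths of the disinterested trustees present (12 − 3 = 9). 4/5 of 9 = 7.20, rounded up to 8, so 8 affirmative votes are needed; 8 voted in favor. Satisfied. (Moot — without a quorum no business can be validly transacted.)

Invalid — quorum requirement not satisfied.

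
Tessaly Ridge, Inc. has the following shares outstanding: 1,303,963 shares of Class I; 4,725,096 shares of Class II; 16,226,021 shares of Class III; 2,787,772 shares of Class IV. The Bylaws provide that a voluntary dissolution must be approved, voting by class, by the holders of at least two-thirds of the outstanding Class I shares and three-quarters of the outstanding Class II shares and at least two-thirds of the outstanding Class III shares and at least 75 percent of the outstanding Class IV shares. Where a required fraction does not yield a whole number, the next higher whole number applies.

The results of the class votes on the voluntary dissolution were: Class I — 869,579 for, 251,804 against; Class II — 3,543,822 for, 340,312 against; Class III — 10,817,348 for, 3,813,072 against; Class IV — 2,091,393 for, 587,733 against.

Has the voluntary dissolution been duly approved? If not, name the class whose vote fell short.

Approved — every class gave the required vote.

Class I: 2/3 of 1303963 = 869308.67, rounded up to 869309; 869,309 required, 869,579 in favor — approved.
Class II: 3/4 of 4725096 = 3543822; 3,543,822 required, 3,543,822 in favor — approved.
Class III: 2/3 of 16226021 = 10817347.33, rounded up to 10817348; 10,817,348 required, 10,817,348 in favor — approved.
Class IV: 3/4 of 2787772 = 2090829; 2,090,829 required, 2,091,393 in favor — approved.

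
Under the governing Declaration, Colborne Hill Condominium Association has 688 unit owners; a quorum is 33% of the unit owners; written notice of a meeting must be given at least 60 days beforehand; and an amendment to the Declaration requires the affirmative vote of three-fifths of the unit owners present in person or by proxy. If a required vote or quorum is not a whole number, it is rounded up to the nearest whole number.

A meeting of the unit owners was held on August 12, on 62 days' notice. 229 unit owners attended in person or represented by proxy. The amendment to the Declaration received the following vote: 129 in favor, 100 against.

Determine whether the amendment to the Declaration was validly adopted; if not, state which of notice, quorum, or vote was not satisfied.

Invalid — vote requirement not satisfied.

Notice: 62 days given; 60 required. Satisfied.
Quorum: 33% of 688 = 227.04, rounded up to 228; 229 present. Satisfied.
Vote: requires three-fifths of those present (229); 3/5 of 229 = 137.40, rounded up to 138, so 138 needed; 129 in favor. Not satisfied.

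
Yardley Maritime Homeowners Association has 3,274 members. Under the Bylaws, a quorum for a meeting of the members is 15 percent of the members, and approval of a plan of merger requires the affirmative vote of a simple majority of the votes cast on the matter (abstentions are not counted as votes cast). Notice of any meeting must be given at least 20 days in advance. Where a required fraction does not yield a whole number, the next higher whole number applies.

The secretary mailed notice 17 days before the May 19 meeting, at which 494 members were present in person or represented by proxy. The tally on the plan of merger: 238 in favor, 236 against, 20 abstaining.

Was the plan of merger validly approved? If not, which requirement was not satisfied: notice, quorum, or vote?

Notice: 17 days given; 20 required. Not satisfied.
Quorum: 15% of 3,274 = 491.10, rounded up to 492; 494 present. Satisfied.
Vote: requires a majority of the votes cast (494 − 20 abstaining = 474); a majority of 474 is 238, so 238 needed; 238 in favor. Satisfied.

Invalid — notice requirement not satisfied.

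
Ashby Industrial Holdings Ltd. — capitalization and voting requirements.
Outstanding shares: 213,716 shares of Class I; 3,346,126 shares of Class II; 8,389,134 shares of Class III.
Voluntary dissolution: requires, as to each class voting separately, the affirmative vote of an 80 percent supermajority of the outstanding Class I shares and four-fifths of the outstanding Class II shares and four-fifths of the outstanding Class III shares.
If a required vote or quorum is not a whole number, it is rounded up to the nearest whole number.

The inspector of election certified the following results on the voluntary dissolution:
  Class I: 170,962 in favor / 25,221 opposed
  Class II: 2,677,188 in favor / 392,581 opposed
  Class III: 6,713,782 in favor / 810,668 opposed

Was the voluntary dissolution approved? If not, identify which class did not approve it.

Class I: 4/5 of 213716 = 170972.80, rounded up to 170973; 170,973 required, 170,962 in favor — not approved.
Class II: 4/5 of 3346126 = 2676900.80, rounded up to 2676901; 2,676,901 required, 2,677,188 in favor — approved.
Class III: 4/5 of 8389134 = 6711307.20, rounded up to 6711308; 6,711,308 required, 6,713,782 in favor — approved.

Not approved — the Class I shares did not give the required vote.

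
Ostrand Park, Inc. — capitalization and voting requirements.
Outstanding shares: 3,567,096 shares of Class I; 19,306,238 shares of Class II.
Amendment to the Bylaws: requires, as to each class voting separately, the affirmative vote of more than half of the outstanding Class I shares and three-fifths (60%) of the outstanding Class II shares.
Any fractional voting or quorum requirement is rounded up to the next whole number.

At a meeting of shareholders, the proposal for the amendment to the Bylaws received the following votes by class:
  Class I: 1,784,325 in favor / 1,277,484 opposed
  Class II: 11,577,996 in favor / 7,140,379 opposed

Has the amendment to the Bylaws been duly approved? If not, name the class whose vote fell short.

Not approved — the Class II shares did not give the required vote.

Class I: a majority of 3567096 is 1783549; 1,783,549 required, 1,784,325 in favor — approved.
Class II: 3/5 of 19306238 = 11583742.80, rounded up to 11583743; 11,583,743 required, 11,577,996 in favor — not approved.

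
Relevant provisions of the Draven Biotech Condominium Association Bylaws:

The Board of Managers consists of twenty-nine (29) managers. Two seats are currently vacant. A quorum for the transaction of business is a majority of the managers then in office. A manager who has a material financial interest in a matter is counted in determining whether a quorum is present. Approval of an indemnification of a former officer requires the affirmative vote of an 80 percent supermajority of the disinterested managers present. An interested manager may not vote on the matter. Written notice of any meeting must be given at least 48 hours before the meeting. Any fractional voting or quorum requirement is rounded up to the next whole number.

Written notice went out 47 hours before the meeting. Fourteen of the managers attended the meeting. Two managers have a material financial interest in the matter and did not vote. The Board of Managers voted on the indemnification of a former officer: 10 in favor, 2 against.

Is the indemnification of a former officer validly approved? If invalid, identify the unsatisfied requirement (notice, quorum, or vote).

Invalid — notice requirement not satisfied.

Notice: 47 hours given; 48 required (47 < 48). Not satisfied.
Quorum: 14 present (interested managers count toward quorum); quorum is 14. Satisfied.
Vote: the indemnification of a former officer requires four-fifths of the disinterested managers present (14 − 2 = 12). 4/5 of 12 = 9.60, rounded up to 10, so 10 affirmative votes are needed; 10 voted in favor. Satisfied.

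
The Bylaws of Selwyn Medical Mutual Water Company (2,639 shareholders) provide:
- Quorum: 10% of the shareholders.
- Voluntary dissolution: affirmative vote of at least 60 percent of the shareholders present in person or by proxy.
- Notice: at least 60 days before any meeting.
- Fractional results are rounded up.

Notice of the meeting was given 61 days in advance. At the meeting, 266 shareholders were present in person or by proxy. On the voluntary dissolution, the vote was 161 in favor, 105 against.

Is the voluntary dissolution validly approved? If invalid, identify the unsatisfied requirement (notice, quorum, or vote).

Notice: 61 days given; 60 required. Satisfied.
Quorum: 10% of 2,639 = 263.90, rounded up to 264; 266 present. Satisfied.
Vote: requires three-fifths of those present (266); 3/5 of 266 = 159.60, rounded up to 160, so 160 needed; 161 in favor. Satisfied.

Valid — all requirements satisfied.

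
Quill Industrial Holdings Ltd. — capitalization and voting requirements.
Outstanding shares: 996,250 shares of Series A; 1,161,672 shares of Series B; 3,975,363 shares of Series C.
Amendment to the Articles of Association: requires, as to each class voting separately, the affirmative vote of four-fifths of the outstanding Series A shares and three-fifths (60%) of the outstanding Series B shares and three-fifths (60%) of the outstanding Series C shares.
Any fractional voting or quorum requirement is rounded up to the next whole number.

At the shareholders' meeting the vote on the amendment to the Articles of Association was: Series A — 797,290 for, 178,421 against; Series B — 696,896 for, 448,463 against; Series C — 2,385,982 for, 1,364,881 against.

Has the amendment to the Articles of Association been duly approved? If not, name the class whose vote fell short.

Not approved — the Series B shares did not give the required vote.

Series A: 4/5 of 996250 = 797000; 797,000 required, 797,290 in favor — approved.
Series B: 3/5 of 1161672 = 697003.20, rounded up to 697004; 697,004 required, 696,896 in favor — not approved.
Series C: 3/5 of 3975363 = 2385217.80, rounded up to 2385218; 2,385,218 required, 2,385,982 in favor — approved.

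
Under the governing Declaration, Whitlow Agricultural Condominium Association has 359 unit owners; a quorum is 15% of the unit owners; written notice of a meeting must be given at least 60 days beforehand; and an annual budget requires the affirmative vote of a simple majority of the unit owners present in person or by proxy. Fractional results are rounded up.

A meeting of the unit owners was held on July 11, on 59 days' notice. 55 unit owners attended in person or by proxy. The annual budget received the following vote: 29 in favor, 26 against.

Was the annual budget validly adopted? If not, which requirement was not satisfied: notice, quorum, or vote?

Invalid — notice requirement not satisfied.

Notice: 59 days given; 60 required. Not satisfied.
Quorum: 15% of 359 = 53.85, rounded up to 54; 55 present. Satisfied.
Vote: requires a majority of those present (55); a majority of 55 is 28, so 28 needed; 29 in favor. Satisfied.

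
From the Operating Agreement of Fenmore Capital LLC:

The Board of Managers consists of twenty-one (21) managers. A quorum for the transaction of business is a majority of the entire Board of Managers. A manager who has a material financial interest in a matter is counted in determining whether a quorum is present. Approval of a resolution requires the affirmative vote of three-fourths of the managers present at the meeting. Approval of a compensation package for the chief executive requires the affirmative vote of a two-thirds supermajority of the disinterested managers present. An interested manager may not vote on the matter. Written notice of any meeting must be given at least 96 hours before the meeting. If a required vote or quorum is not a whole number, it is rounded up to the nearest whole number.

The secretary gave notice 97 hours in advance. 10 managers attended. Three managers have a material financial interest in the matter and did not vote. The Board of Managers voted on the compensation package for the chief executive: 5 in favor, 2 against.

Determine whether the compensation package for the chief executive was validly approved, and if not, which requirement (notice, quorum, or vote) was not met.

Invalid — quorum requirement not satisfied.

Notice: 97 hours given; 96 required (97 ≥ 96). Satisfied.
Quorum: 10 present (interested managers count toward quorum); quorum is 11. Not satisfied.
Vote: the compensation package for the chief executive requires two-thirds of the disinterested managers present (10 − 3 = 7). 2/3 of 7 = 4.67, rounded up to 5, so 5 affirmative votes are needed; 5 voted in favor. Satisfied. (Moot — without a quorum no business can be validly transacted.)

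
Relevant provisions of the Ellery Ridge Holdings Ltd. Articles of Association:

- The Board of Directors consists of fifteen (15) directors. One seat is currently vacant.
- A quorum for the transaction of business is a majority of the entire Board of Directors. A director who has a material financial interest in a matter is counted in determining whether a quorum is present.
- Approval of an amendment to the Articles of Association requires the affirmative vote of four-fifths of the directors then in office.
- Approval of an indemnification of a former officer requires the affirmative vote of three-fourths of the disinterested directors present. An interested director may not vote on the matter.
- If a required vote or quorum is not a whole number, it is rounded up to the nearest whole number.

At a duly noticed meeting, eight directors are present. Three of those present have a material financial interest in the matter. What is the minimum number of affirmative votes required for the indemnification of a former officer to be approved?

The indemnification of a former officer requires three-fourths of the disinterested directors present (8 − 3 = 5).
3/4 of 5 = 3.75, rounded up to 4.

4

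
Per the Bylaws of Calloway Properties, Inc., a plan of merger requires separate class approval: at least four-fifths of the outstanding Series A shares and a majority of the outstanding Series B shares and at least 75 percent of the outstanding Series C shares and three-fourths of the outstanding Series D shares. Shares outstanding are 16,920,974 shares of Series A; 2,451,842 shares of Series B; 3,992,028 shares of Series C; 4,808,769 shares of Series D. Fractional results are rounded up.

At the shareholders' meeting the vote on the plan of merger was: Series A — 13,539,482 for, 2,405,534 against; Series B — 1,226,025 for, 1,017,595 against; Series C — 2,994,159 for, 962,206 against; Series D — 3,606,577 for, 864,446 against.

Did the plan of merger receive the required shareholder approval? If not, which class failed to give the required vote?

Approved — every class gave the required vote.

Series A: 4/5 of 16920974 = 13536779.20, rounded up to 13536780; 13,536,780 required, 13,539,482 in favor — approved.
Series B: a majority of 2451842 is 1225922; 1,225,922 required, 1,226,025 in favor — approved.
Series C: 3/4 of 3992028 = 2994021; 2,994,021 required, 2,994,159 in favor — approved.
Series D: 3/4 of 4808769 = 3606576.75, rounded up to 3606577; 3,606,577 required, 3,606,577 in favor — approved.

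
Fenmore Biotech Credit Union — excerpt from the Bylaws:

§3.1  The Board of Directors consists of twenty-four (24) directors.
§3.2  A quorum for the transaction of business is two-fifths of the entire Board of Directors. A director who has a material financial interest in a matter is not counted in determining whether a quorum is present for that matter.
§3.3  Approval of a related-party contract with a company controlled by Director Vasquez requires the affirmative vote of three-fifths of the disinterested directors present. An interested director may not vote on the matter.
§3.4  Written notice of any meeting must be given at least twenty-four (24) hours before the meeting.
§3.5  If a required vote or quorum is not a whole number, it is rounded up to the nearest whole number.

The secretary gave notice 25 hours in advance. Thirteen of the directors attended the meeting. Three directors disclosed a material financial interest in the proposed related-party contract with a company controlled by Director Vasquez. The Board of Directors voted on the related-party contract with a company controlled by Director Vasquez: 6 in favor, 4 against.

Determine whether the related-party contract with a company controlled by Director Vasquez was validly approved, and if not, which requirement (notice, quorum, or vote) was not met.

Notice: 25 hours given; 24 required (25 ≥ 24). Satisfied.
Quorum: 13 present, but the 3 interested directors do not count, leaving 10. Quorum is 10. Satisfied.
Vote: the related-party contract with a company controlled by Director Vasquez requires three-fifths of the disinterested directors present (13 − 3 = 10). 3/5 of 10 = 6, so 6 affirmative votes are needed; 6 voted in favor. Satisfied.

Valid — all requirements satisfied.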